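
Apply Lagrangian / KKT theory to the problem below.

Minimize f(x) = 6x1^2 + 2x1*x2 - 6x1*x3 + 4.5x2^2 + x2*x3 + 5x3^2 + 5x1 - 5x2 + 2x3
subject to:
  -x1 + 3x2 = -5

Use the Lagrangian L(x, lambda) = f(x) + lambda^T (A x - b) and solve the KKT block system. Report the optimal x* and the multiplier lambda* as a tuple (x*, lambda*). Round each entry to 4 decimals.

Form the Lagrangian:
  L(x, lambda) = (1/2) x^T Q x + c^T x + lambda^T (A x - b)
Stationarity (grad_x L = 0): Q x + c + A^T lambda = 0.
Primal feasibility: A x = b.

This gives the KKT block system:
  [ Q   A^T ] [ x     ]   [-c ]
  [ A    0  ] [ lambda ] = [ b ]

Solving the linear system:
  x*      = (0.4326, -1.5225, 0.2118)
  lambda* = (5.8751)
  f(x*)   = 19.7872

x* = (0.4326, -1.5225, 0.2118), lambda* = (5.8751)


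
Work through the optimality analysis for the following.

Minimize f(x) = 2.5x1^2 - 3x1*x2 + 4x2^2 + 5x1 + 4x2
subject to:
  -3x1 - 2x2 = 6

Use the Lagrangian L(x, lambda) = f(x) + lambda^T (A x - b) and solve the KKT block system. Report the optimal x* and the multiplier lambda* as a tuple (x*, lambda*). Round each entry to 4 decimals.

Form the Lagrangian:
  L(x, lambda) = (1/2) x^T Q x + c^T x + lambda^T (A x - b)
Stationarity (grad_x L = 0): Q x + c + A^T lambda = 0.
Primal feasibility: A x = b.

This gives the KKT block system:
  [ Q   A^T ] [ x     ]   [-c ]
  [ A    0  ] [ lambda ] = [ b ]

Solving the linear system:
  x*      = (-1.375, -0.9375)
  lambda* = (0.3125)
  f(x*)   = -6.25

x* = (-1.375, -0.9375), lambda* = (0.3125)


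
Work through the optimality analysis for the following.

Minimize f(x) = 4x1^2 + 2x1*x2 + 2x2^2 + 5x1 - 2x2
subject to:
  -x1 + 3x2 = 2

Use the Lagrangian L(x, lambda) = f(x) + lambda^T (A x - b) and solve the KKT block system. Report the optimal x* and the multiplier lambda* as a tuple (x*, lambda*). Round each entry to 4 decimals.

Form the Lagrangian:
  L(x, lambda) = (1/2) x^T Q x + c^T x + lambda^T (A x - b)
Stationarity (grad_x L = 0): Q x + c + A^T lambda = 0.
Primal feasibility: A x = b.

This gives the KKT block system:
  [ Q   A^T ] [ x     ]   [-c ]
  [ A    0  ] [ lambda ] = [ b ]

Solving the linear system:
  x*      = (-0.6705, 0.4432)
  lambda* = (0.5227)
  f(x*)   = -2.642

x* = (-0.6705, 0.4432), lambda* = (0.5227)


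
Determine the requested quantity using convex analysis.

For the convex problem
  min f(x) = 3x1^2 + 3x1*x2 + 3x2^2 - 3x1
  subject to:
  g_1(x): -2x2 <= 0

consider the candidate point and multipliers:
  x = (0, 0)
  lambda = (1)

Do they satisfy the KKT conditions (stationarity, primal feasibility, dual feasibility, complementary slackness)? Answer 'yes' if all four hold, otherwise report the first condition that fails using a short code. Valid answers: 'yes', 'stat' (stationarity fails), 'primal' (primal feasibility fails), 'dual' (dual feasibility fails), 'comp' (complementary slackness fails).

Gradient of f: grad f(x) = Q x + c = (-3, 0)
Constraint values g_i(x) = a_i^T x - b_i:
  g_1((0, 0)) = 0
Stationarity residual: grad f(x) + sum_i lambda_i a_i = (-3, -2)
  -> stationarity FAILS
Primal feasibility (all g_i <= 0): OK
Dual feasibility (all lambda_i >= 0): OK
Complementary slackness (lambda_i * g_i(x) = 0 for all i): OK

Verdict: the first failing condition is stationarity -> stat.

stat


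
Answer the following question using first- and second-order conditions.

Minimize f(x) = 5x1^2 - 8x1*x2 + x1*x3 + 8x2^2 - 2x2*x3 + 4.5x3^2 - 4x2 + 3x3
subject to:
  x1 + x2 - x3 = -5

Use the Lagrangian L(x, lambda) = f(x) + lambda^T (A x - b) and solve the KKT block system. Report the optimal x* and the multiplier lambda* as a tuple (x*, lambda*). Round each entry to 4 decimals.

Form the Lagrangian:
  L(x, lambda) = (1/2) x^T Q x + c^T x + lambda^T (A x - b)
Stationarity (grad_x L = 0): Q x + c + A^T lambda = 0.
Primal feasibility: A x = b.

This gives the KKT block system:
  [ Q   A^T ] [ x     ]   [-c ]
  [ A    0  ] [ lambda ] = [ b ]

Solving the linear system:
  x*      = (-2.5238, -1.619, 0.8571)
  lambda* = (11.4286)
  f(x*)   = 33.0952

x* = (-2.5238, -1.619, 0.8571), lambda* = (11.4286)


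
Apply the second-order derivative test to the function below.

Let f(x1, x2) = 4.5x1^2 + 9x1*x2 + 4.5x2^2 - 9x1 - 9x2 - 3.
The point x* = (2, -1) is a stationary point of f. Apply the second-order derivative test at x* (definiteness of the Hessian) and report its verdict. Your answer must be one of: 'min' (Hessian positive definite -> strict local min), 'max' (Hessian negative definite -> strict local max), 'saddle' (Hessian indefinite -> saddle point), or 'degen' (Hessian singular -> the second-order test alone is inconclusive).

Compute the Hessian H = grad^2 f:
  H = [[9, 9], [9, 9]]
Verify stationarity: grad f(x*) = H x* + g = (0, 0).
Eigenvalues of H: 0, 18.
H has a zero eigenvalue (singular; positive semidefinite but not definite), so H is neither positive definite, negative definite, nor indefinite. The second-order test alone is inconclusive -> degen.
(Indeed, f is constant along the null direction of H through x*, so x* is not a strict local extremum.)

degen


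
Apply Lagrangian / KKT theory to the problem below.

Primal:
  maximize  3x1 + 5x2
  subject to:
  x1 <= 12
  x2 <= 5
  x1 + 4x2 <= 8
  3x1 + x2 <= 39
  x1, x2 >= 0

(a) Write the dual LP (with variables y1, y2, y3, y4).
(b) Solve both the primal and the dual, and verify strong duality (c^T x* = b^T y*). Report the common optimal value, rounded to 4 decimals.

The standard primal-dual pair for 'max c^T x s.t. A x <= b, x >= 0' is:
  Dual:  min b^T y  s.t.  A^T y >= c,  y >= 0.

So the dual LP is:
  minimize  12y1 + 5y2 + 8y3 + 39y4
  subject to:
    y1 + y3 + 3y4 >= 3
    y2 + 4y3 + y4 >= 5
    y1, y2, y3, y4 >= 0

Solving the primal: x* = (8, 0).
  primal value c^T x* = 24.
Solving the dual: y* = (0, 0, 3, 0).
  dual value b^T y* = 24.
Strong duality: c^T x* = b^T y*. Confirmed.

24


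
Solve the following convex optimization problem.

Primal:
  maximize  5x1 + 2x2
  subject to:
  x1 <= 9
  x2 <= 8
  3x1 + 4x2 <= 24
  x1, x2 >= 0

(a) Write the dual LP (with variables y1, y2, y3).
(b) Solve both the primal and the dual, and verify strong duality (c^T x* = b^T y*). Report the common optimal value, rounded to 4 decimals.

The standard primal-dual pair for 'max c^T x s.t. A x <= b, x >= 0' is:
  Dual:  min b^T y  s.t.  A^T y >= c,  y >= 0.

So the dual LP is:
  minimize  9y1 + 8y2 + 24y3
  subject to:
    y1 + 3y3 >= 5
    y2 + 4y3 >= 2
    y1, y2, y3 >= 0

Solving the primal: x* = (8, 0).
  primal value c^T x* = 40.
Solving the dual: y* = (0, 0, 1.6667).
  dual value b^T y* = 40.
Strong duality: c^T x* = b^T y*. Confirmed.

40


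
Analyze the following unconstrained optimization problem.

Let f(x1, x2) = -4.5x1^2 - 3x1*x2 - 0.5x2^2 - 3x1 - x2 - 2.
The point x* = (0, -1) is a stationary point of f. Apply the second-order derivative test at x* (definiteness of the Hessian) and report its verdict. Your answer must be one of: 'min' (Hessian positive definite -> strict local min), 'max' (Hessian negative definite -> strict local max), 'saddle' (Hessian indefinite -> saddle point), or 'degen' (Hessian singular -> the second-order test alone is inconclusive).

Compute the Hessian H = grad^2 f:
  H = [[-9, -3], [-3, -1]]
Verify stationarity: grad f(x*) = H x* + g = (0, 0).
Eigenvalues of H: -10, 0.
H has a zero eigenvalue (singular; negative semidefinite but not definite), so H is neither positive definite, negative definite, nor indefinite. The second-order test alone is inconclusive -> degen.
(Indeed, f is constant along the null direction of H through x*, so x* is not a strict local extremum.)

degen


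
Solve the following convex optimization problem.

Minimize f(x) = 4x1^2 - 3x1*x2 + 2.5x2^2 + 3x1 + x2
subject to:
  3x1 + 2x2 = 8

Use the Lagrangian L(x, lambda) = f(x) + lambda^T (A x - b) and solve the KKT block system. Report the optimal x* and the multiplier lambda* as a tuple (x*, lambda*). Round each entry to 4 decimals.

Form the Lagrangian:
  L(x, lambda) = (1/2) x^T Q x + c^T x + lambda^T (A x - b)
Stationarity (grad_x L = 0): Q x + c + A^T lambda = 0.
Primal feasibility: A x = b.

This gives the KKT block system:
  [ Q   A^T ] [ x     ]   [-c ]
  [ A    0  ] [ lambda ] = [ b ]

Solving the linear system:
  x*      = (1.4336, 1.8496)
  lambda* = (-2.9735)
  f(x*)   = 14.969

x* = (1.4336, 1.8496), lambda* = (-2.9735)


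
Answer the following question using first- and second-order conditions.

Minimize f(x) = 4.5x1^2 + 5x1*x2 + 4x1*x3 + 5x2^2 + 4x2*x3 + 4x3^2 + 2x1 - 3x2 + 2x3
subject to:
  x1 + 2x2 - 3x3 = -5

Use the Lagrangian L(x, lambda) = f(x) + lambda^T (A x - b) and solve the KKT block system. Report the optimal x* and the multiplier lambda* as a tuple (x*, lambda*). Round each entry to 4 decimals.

Form the Lagrangian:
  L(x, lambda) = (1/2) x^T Q x + c^T x + lambda^T (A x - b)
Stationarity (grad_x L = 0): Q x + c + A^T lambda = 0.
Primal feasibility: A x = b.

This gives the KKT block system:
  [ Q   A^T ] [ x     ]   [-c ]
  [ A    0  ] [ lambda ] = [ b ]

Solving the linear system:
  x*      = (-0.9137, -0.214, 1.2195)
  lambda* = (2.4151)
  f(x*)   = 6.6644

x* = (-0.9137, -0.214, 1.2195), lambda* = (2.4151)


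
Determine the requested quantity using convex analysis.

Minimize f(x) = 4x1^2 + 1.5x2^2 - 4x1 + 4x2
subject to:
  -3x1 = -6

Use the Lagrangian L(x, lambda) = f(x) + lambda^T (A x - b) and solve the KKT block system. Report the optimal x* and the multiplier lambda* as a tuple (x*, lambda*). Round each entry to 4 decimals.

Form the Lagrangian:
  L(x, lambda) = (1/2) x^T Q x + c^T x + lambda^T (A x - b)
Stationarity (grad_x L = 0): Q x + c + A^T lambda = 0.
Primal feasibility: A x = b.

This gives the KKT block system:
  [ Q   A^T ] [ x     ]   [-c ]
  [ A    0  ] [ lambda ] = [ b ]

Solving the linear system:
  x*      = (2, -1.3333)
  lambda* = (4)
  f(x*)   = 5.3333

x* = (2, -1.3333), lambda* = (4)


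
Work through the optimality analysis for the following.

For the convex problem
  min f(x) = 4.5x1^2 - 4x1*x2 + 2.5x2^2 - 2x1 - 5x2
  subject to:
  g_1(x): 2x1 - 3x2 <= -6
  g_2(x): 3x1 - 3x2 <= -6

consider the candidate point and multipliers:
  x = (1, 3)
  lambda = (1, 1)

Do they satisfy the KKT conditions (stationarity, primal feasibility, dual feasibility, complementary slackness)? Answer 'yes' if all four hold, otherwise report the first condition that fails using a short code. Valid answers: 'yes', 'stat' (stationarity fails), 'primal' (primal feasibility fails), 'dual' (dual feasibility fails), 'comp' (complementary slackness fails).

Gradient of f: grad f(x) = Q x + c = (-5, 6)
Constraint values g_i(x) = a_i^T x - b_i:
  g_1((1, 3)) = -1
  g_2((1, 3)) = 0
Stationarity residual: grad f(x) + sum_i lambda_i a_i = (0, 0)
  -> stationarity OK
Primal feasibility (all g_i <= 0): OK
Dual feasibility (all lambda_i >= 0): OK
Complementary slackness (lambda_i * g_i(x) = 0 for all i): FAILS

Verdict: the first failing condition is complementary_slackness -> comp.

comp


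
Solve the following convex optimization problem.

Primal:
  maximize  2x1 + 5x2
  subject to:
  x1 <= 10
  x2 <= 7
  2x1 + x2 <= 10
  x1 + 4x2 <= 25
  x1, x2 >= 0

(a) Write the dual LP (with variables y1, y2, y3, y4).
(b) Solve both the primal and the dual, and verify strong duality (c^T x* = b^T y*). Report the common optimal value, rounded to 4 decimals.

The standard primal-dual pair for 'max c^T x s.t. A x <= b, x >= 0' is:
  Dual:  min b^T y  s.t.  A^T y >= c,  y >= 0.

So the dual LP is:
  minimize  10y1 + 7y2 + 10y3 + 25y4
  subject to:
    y1 + 2y3 + y4 >= 2
    y2 + y3 + 4y4 >= 5
    y1, y2, y3, y4 >= 0

Solving the primal: x* = (2.1429, 5.7143).
  primal value c^T x* = 32.8571.
Solving the dual: y* = (0, 0, 0.4286, 1.1429).
  dual value b^T y* = 32.8571.
Strong duality: c^T x* = b^T y*. Confirmed.

32.8571


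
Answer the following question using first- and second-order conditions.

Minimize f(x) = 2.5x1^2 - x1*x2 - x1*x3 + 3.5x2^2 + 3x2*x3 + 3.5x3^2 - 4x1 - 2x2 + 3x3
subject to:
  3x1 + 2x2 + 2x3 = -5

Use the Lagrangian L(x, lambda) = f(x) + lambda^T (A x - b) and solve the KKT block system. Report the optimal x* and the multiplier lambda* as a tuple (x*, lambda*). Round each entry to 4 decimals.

Form the Lagrangian:
  L(x, lambda) = (1/2) x^T Q x + c^T x + lambda^T (A x - b)
Stationarity (grad_x L = 0): Q x + c + A^T lambda = 0.
Primal feasibility: A x = b.

This gives the KKT block system:
  [ Q   A^T ] [ x     ]   [-c ]
  [ A    0  ] [ lambda ] = [ b ]

Solving the linear system:
  x*      = (-0.8571, 0.0179, -1.2321)
  lambda* = (2.3571)
  f(x*)   = 5.7411

x* = (-0.8571, 0.0179, -1.2321), lambda* = (2.3571)


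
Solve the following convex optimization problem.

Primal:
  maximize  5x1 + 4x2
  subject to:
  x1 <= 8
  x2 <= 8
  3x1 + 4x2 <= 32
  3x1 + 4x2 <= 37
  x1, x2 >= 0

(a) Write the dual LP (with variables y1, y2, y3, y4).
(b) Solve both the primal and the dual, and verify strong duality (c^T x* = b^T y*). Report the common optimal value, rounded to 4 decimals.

The standard primal-dual pair for 'max c^T x s.t. A x <= b, x >= 0' is:
  Dual:  min b^T y  s.t.  A^T y >= c,  y >= 0.

So the dual LP is:
  minimize  8y1 + 8y2 + 32y3 + 37y4
  subject to:
    y1 + 3y3 + 3y4 >= 5
    y2 + 4y3 + 4y4 >= 4
    y1, y2, y3, y4 >= 0

Solving the primal: x* = (8, 2).
  primal value c^T x* = 48.
Solving the dual: y* = (2, 0, 1, 0).
  dual value b^T y* = 48.
Strong duality: c^T x* = b^T y*. Confirmed.

48


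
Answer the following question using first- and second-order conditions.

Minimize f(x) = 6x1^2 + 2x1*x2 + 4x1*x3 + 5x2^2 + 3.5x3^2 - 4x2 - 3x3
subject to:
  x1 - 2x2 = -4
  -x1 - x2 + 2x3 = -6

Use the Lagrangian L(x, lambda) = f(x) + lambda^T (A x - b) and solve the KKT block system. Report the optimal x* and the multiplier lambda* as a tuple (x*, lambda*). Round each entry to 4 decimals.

Form the Lagrangian:
  L(x, lambda) = (1/2) x^T Q x + c^T x + lambda^T (A x - b)
Stationarity (grad_x L = 0): Q x + c + A^T lambda = 0.
Primal feasibility: A x = b.

This gives the KKT block system:
  [ Q   A^T ] [ x     ]   [-c ]
  [ A    0  ] [ lambda ] = [ b ]

Solving the linear system:
  x*      = (0.331, 2.1655, -1.7518)
  lambda* = (5.6738, 6.9693)
  f(x*)   = 30.552

x* = (0.331, 2.1655, -1.7518), lambda* = (5.6738, 6.9693)


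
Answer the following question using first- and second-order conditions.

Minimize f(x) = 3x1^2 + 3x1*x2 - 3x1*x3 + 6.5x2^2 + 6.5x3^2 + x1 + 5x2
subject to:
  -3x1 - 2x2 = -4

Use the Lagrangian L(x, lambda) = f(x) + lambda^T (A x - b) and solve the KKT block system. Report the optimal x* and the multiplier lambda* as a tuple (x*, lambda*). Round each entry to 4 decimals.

Form the Lagrangian:
  L(x, lambda) = (1/2) x^T Q x + c^T x + lambda^T (A x - b)
Stationarity (grad_x L = 0): Q x + c + A^T lambda = 0.
Primal feasibility: A x = b.

This gives the KKT block system:
  [ Q   A^T ] [ x     ]   [-c ]
  [ A    0  ] [ lambda ] = [ b ]

Solving the linear system:
  x*      = (1.5455, -0.3183, 0.3567)
  lambda* = (2.7494)
  f(x*)   = 5.4759

x* = (1.5455, -0.3183, 0.3567), lambda* = (2.7494)


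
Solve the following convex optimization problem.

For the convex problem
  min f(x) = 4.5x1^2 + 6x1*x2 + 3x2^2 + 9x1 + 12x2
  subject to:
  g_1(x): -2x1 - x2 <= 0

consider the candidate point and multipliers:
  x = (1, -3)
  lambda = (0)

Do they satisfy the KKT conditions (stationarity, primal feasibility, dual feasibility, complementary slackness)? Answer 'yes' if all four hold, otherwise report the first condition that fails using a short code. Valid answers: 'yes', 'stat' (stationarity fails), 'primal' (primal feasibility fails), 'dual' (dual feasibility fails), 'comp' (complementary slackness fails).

Gradient of f: grad f(x) = Q x + c = (0, 0)
Constraint values g_i(x) = a_i^T x - b_i:
  g_1((1, -3)) = 1
Stationarity residual: grad f(x) + sum_i lambda_i a_i = (0, 0)
  -> stationarity OK
Primal feasibility (all g_i <= 0): FAILS
Dual feasibility (all lambda_i >= 0): OK
Complementary slackness (lambda_i * g_i(x) = 0 for all i): OK

Verdict: the first failing condition is primal_feasibility -> primal.

primal


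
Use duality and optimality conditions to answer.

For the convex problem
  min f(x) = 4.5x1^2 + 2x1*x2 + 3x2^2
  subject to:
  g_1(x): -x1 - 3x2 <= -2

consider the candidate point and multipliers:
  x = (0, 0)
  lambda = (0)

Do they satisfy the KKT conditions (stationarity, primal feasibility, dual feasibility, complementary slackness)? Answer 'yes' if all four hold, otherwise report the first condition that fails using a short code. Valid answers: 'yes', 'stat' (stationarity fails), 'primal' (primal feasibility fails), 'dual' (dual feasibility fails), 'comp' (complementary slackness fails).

Gradient of f: grad f(x) = Q x + c = (0, 0)
Constraint values g_i(x) = a_i^T x - b_i:
  g_1((0, 0)) = 2
Stationarity residual: grad f(x) + sum_i lambda_i a_i = (0, 0)
  -> stationarity OK
Primal feasibility (all g_i <= 0): FAILS
Dual feasibility (all lambda_i >= 0): OK
Complementary slackness (lambda_i * g_i(x) = 0 for all i): OK

Verdict: the first failing condition is primal_feasibility -> primal.

primal


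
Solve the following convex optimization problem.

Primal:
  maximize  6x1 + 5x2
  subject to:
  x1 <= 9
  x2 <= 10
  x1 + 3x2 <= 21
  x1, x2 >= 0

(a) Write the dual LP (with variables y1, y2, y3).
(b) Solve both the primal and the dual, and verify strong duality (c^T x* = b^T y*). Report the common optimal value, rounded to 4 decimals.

The standard primal-dual pair for 'max c^T x s.t. A x <= b, x >= 0' is:
  Dual:  min b^T y  s.t.  A^T y >= c,  y >= 0.

So the dual LP is:
  minimize  9y1 + 10y2 + 21y3
  subject to:
    y1 + y3 >= 6
    y2 + 3y3 >= 5
    y1, y2, y3 >= 0

Solving the primal: x* = (9, 4).
  primal value c^T x* = 74.
Solving the dual: y* = (4.3333, 0, 1.6667).
  dual value b^T y* = 74.
Strong duality: c^T x* = b^T y*. Confirmed.

74


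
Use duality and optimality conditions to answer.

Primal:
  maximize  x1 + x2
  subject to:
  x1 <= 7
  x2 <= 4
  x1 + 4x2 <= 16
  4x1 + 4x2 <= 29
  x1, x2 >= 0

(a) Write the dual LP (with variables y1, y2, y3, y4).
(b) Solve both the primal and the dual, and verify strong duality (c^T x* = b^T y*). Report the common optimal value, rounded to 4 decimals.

The standard primal-dual pair for 'max c^T x s.t. A x <= b, x >= 0' is:
  Dual:  min b^T y  s.t.  A^T y >= c,  y >= 0.

So the dual LP is:
  minimize  7y1 + 4y2 + 16y3 + 29y4
  subject to:
    y1 + y3 + 4y4 >= 1
    y2 + 4y3 + 4y4 >= 1
    y1, y2, y3, y4 >= 0

Solving the primal: x* = (7, 0.25).
  primal value c^T x* = 7.25.
Solving the dual: y* = (0, 0, 0, 0.25).
  dual value b^T y* = 7.25.
Strong duality: c^T x* = b^T y*. Confirmed.

7.25


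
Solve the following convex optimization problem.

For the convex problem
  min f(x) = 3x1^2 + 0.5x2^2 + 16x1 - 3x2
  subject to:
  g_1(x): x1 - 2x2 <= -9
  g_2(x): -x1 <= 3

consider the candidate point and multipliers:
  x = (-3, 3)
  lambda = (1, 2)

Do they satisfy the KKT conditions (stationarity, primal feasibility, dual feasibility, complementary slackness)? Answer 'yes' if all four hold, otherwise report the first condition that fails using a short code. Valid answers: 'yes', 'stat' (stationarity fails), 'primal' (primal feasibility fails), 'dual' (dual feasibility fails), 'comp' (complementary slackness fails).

Gradient of f: grad f(x) = Q x + c = (-2, 0)
Constraint values g_i(x) = a_i^T x - b_i:
  g_1((-3, 3)) = 0
  g_2((-3, 3)) = 0
Stationarity residual: grad f(x) + sum_i lambda_i a_i = (-3, -2)
  -> stationarity FAILS
Primal feasibility (all g_i <= 0): OK
Dual feasibility (all lambda_i >= 0): OK
Complementary slackness (lambda_i * g_i(x) = 0 for all i): OK

Verdict: the first failing condition is stationarity -> stat.

stat


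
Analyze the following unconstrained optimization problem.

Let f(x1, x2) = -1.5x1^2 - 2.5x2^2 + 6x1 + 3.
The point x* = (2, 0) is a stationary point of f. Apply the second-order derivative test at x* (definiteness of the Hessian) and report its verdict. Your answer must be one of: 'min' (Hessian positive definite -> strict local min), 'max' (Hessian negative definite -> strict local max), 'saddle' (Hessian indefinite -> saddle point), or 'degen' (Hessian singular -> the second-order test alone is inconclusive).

Compute the Hessian H = grad^2 f:
  H = [[-3, 0], [0, -5]]
Verify stationarity: grad f(x*) = H x* + g = (0, 0).
Eigenvalues of H: -5, -3.
Both eigenvalues < 0, so H is negative definite -> x* is a strict local max.

max


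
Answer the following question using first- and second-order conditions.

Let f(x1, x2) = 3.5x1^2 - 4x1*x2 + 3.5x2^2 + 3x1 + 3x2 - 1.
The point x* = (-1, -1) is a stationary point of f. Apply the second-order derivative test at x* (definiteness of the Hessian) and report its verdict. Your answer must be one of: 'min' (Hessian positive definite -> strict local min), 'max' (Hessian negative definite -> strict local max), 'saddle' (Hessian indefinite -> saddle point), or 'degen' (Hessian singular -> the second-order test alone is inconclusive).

Compute the Hessian H = grad^2 f:
  H = [[7, -4], [-4, 7]]
Verify stationarity: grad f(x*) = H x* + g = (0, 0).
Eigenvalues of H: 3, 11.
Both eigenvalues > 0, so H is positive definite -> x* is a strict local min.

min


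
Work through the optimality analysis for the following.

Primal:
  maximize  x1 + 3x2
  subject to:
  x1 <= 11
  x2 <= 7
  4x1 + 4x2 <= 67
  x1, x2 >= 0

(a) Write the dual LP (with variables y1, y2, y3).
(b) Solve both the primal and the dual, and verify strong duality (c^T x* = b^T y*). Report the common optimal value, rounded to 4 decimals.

The standard primal-dual pair for 'max c^T x s.t. A x <= b, x >= 0' is:
  Dual:  min b^T y  s.t.  A^T y >= c,  y >= 0.

So the dual LP is:
  minimize  11y1 + 7y2 + 67y3
  subject to:
    y1 + 4y3 >= 1
    y2 + 4y3 >= 3
    y1, y2, y3 >= 0

Solving the primal: x* = (9.75, 7).
  primal value c^T x* = 30.75.
Solving the dual: y* = (0, 2, 0.25).
  dual value b^T y* = 30.75.
Strong duality: c^T x* = b^T y*. Confirmed.

30.75


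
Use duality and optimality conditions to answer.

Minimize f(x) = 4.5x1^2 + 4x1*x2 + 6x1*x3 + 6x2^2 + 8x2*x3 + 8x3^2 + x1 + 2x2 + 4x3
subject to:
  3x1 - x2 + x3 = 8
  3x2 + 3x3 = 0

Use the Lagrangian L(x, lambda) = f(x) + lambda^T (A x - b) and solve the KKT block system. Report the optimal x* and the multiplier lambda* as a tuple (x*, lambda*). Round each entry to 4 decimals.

Form the Lagrangian:
  L(x, lambda) = (1/2) x^T Q x + c^T x + lambda^T (A x - b)
Stationarity (grad_x L = 0): Q x + c + A^T lambda = 0.
Primal feasibility: A x = b.

This gives the KKT block system:
  [ Q   A^T ] [ x     ]   [-c ]
  [ A    0  ] [ lambda ] = [ b ]

Solving the linear system:
  x*      = (2.2, -0.7, 0.7)
  lambda* = (-7.4, -5.1333)
  f(x*)   = 31.4

x* = (2.2, -0.7, 0.7), lambda* = (-7.4, -5.1333)


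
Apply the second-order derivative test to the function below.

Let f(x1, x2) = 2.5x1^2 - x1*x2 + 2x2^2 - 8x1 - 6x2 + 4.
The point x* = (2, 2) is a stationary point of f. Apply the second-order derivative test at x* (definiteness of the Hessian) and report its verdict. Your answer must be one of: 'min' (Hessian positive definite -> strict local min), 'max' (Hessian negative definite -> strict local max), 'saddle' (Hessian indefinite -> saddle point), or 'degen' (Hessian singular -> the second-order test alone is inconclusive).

Compute the Hessian H = grad^2 f:
  H = [[5, -1], [-1, 4]]
Verify stationarity: grad f(x*) = H x* + g = (0, 0).
Eigenvalues of H: 3.382, 5.618.
Both eigenvalues > 0, so H is positive definite -> x* is a strict local min.

min


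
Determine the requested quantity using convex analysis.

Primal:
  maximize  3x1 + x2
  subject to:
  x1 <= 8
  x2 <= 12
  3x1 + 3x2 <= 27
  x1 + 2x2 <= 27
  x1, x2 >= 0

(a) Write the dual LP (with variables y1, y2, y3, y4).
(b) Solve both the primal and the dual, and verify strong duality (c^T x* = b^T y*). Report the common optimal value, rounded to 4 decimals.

The standard primal-dual pair for 'max c^T x s.t. A x <= b, x >= 0' is:
  Dual:  min b^T y  s.t.  A^T y >= c,  y >= 0.

So the dual LP is:
  minimize  8y1 + 12y2 + 27y3 + 27y4
  subject to:
    y1 + 3y3 + y4 >= 3
    y2 + 3y3 + 2y4 >= 1
    y1, y2, y3, y4 >= 0

Solving the primal: x* = (8, 1).
  primal value c^T x* = 25.
Solving the dual: y* = (2, 0, 0.3333, 0).
  dual value b^T y* = 25.
Strong duality: c^T x* = b^T y*. Confirmed.

25


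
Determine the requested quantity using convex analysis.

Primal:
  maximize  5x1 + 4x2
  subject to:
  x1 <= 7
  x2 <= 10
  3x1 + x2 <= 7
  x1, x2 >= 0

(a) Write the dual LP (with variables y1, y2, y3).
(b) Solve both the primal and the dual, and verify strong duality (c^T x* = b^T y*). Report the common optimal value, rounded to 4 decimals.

The standard primal-dual pair for 'max c^T x s.t. A x <= b, x >= 0' is:
  Dual:  min b^T y  s.t.  A^T y >= c,  y >= 0.

So the dual LP is:
  minimize  7y1 + 10y2 + 7y3
  subject to:
    y1 + 3y3 >= 5
    y2 + y3 >= 4
    y1, y2, y3 >= 0

Solving the primal: x* = (0, 7).
  primal value c^T x* = 28.
Solving the dual: y* = (0, 0, 4).
  dual value b^T y* = 28.
Strong duality: c^T x* = b^T y*. Confirmed.

28


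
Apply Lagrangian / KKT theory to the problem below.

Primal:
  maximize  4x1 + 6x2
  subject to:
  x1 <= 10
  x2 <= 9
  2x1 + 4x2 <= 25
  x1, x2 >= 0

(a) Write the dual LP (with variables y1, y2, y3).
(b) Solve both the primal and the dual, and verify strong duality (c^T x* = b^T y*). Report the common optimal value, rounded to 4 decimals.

The standard primal-dual pair for 'max c^T x s.t. A x <= b, x >= 0' is:
  Dual:  min b^T y  s.t.  A^T y >= c,  y >= 0.

So the dual LP is:
  minimize  10y1 + 9y2 + 25y3
  subject to:
    y1 + 2y3 >= 4
    y2 + 4y3 >= 6
    y1, y2, y3 >= 0

Solving the primal: x* = (10, 1.25).
  primal value c^T x* = 47.5.
Solving the dual: y* = (1, 0, 1.5).
  dual value b^T y* = 47.5.
Strong duality: c^T x* = b^T y*. Confirmed.

47.5


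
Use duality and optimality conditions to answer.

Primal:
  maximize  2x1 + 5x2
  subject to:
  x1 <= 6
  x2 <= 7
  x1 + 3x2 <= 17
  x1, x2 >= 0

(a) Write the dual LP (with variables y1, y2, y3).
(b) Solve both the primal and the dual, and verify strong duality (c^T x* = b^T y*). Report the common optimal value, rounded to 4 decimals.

The standard primal-dual pair for 'max c^T x s.t. A x <= b, x >= 0' is:
  Dual:  min b^T y  s.t.  A^T y >= c,  y >= 0.

So the dual LP is:
  minimize  6y1 + 7y2 + 17y3
  subject to:
    y1 + y3 >= 2
    y2 + 3y3 >= 5
    y1, y2, y3 >= 0

Solving the primal: x* = (6, 3.6667).
  primal value c^T x* = 30.3333.
Solving the dual: y* = (0.3333, 0, 1.6667).
  dual value b^T y* = 30.3333.
Strong duality: c^T x* = b^T y*. Confirmed.

30.3333


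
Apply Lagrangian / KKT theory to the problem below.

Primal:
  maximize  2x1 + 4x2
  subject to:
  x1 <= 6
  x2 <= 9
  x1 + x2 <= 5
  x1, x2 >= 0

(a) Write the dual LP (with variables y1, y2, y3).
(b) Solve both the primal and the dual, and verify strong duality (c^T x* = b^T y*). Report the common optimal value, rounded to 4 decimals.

The standard primal-dual pair for 'max c^T x s.t. A x <= b, x >= 0' is:
  Dual:  min b^T y  s.t.  A^T y >= c,  y >= 0.

So the dual LP is:
  minimize  6y1 + 9y2 + 5y3
  subject to:
    y1 + y3 >= 2
    y2 + y3 >= 4
    y1, y2, y3 >= 0

Solving the primal: x* = (0, 5).
  primal value c^T x* = 20.
Solving the dual: y* = (0, 0, 4).
  dual value b^T y* = 20.
Strong duality: c^T x* = b^T y*. Confirmed.

20


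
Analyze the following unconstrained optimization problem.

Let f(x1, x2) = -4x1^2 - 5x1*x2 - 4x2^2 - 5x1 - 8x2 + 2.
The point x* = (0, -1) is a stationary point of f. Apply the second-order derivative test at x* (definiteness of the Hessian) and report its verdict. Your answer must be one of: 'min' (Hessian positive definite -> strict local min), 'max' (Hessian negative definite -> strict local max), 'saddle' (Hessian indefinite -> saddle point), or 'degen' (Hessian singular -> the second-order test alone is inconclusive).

Compute the Hessian H = grad^2 f:
  H = [[-8, -5], [-5, -8]]
Verify stationarity: grad f(x*) = H x* + g = (0, 0).
Eigenvalues of H: -13, -3.
Both eigenvalues < 0, so H is negative definite -> x* is a strict local max.

max


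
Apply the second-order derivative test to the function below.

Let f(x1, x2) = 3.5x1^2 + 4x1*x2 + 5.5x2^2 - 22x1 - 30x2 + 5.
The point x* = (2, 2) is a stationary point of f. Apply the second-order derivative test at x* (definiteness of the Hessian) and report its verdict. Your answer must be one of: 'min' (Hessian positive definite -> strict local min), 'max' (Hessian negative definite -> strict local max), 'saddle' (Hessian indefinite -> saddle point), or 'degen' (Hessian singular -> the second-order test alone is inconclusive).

Compute the Hessian H = grad^2 f:
  H = [[7, 4], [4, 11]]
Verify stationarity: grad f(x*) = H x* + g = (0, 0).
Eigenvalues of H: 4.5279, 13.4721.
Both eigenvalues > 0, so H is positive definite -> x* is a strict local min.

min


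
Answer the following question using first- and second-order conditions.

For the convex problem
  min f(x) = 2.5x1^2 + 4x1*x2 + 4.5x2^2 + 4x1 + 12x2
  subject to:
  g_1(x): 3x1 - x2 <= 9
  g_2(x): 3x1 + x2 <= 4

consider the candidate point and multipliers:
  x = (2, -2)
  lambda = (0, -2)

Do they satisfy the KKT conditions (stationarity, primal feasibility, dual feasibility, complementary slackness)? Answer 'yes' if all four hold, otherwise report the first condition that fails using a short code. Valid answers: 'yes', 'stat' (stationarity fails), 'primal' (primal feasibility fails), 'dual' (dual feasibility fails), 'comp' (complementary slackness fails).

Gradient of f: grad f(x) = Q x + c = (6, 2)
Constraint values g_i(x) = a_i^T x - b_i:
  g_1((2, -2)) = -1
  g_2((2, -2)) = 0
Stationarity residual: grad f(x) + sum_i lambda_i a_i = (0, 0)
  -> stationarity OK
Primal feasibility (all g_i <= 0): OK
Dual feasibility (all lambda_i >= 0): FAILS
Complementary slackness (lambda_i * g_i(x) = 0 for all i): OK

Verdict: the first failing condition is dual_feasibility -> dual.

dual


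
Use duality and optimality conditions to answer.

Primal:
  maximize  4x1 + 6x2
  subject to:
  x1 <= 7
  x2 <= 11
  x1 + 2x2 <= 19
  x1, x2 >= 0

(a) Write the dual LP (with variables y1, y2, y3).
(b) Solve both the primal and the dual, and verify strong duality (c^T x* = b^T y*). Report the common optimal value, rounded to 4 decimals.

The standard primal-dual pair for 'max c^T x s.t. A x <= b, x >= 0' is:
  Dual:  min b^T y  s.t.  A^T y >= c,  y >= 0.

So the dual LP is:
  minimize  7y1 + 11y2 + 19y3
  subject to:
    y1 + y3 >= 4
    y2 + 2y3 >= 6
    y1, y2, y3 >= 0

Solving the primal: x* = (7, 6).
  primal value c^T x* = 64.
Solving the dual: y* = (1, 0, 3).
  dual value b^T y* = 64.
Strong duality: c^T x* = b^T y*. Confirmed.

64


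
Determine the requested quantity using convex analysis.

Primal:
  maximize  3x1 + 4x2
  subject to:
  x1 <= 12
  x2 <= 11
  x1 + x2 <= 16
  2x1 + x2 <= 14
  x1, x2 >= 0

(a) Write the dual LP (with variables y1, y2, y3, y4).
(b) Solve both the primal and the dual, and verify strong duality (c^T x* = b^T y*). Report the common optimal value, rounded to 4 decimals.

The standard primal-dual pair for 'max c^T x s.t. A x <= b, x >= 0' is:
  Dual:  min b^T y  s.t.  A^T y >= c,  y >= 0.

So the dual LP is:
  minimize  12y1 + 11y2 + 16y3 + 14y4
  subject to:
    y1 + y3 + 2y4 >= 3
    y2 + y3 + y4 >= 4
    y1, y2, y3, y4 >= 0

Solving the primal: x* = (1.5, 11).
  primal value c^T x* = 48.5.
Solving the dual: y* = (0, 2.5, 0, 1.5).
  dual value b^T y* = 48.5.
Strong duality: c^T x* = b^T y*. Confirmed.

48.5


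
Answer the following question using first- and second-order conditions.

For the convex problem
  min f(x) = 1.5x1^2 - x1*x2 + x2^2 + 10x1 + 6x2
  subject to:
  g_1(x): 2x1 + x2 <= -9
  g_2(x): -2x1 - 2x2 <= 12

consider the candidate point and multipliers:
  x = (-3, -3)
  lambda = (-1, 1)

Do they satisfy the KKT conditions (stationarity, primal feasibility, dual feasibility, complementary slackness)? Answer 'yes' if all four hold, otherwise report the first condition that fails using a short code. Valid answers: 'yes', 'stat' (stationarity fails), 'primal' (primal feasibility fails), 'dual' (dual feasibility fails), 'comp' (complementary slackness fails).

Gradient of f: grad f(x) = Q x + c = (4, 3)
Constraint values g_i(x) = a_i^T x - b_i:
  g_1((-3, -3)) = 0
  g_2((-3, -3)) = 0
Stationarity residual: grad f(x) + sum_i lambda_i a_i = (0, 0)
  -> stationarity OK
Primal feasibility (all g_i <= 0): OK
Dual feasibility (all lambda_i >= 0): FAILS
Complementary slackness (lambda_i * g_i(x) = 0 for all i): OK

Verdict: the first failing condition is dual_feasibility -> dual.

dual


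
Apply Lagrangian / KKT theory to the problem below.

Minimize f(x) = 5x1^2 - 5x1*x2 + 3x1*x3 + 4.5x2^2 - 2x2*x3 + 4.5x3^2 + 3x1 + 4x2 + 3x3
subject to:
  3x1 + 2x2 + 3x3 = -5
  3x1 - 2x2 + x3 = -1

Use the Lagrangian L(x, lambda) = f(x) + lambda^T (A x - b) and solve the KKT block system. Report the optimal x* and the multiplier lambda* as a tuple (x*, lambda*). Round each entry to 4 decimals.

Form the Lagrangian:
  L(x, lambda) = (1/2) x^T Q x + c^T x + lambda^T (A x - b)
Stationarity (grad_x L = 0): Q x + c + A^T lambda = 0.
Primal feasibility: A x = b.

This gives the KKT block system:
  [ Q   A^T ] [ x     ]   [-c ]
  [ A    0  ] [ lambda ] = [ b ]

Solving the linear system:
  x*      = (-0.7855, -0.8391, -0.3217)
  lambda* = (0.0161, 0.5255)
  f(x*)   = -3.0362

x* = (-0.7855, -0.8391, -0.3217), lambda* = (0.0161, 0.5255)


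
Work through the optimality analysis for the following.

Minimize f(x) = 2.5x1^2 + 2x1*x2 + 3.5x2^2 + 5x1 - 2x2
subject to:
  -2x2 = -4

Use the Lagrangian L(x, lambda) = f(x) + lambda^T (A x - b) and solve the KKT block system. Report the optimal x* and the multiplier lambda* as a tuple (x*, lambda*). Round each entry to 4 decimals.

Form the Lagrangian:
  L(x, lambda) = (1/2) x^T Q x + c^T x + lambda^T (A x - b)
Stationarity (grad_x L = 0): Q x + c + A^T lambda = 0.
Primal feasibility: A x = b.

This gives the KKT block system:
  [ Q   A^T ] [ x     ]   [-c ]
  [ A    0  ] [ lambda ] = [ b ]

Solving the linear system:
  x*      = (-1.8, 2)
  lambda* = (4.2)
  f(x*)   = 1.9

x* = (-1.8, 2), lambda* = (4.2)


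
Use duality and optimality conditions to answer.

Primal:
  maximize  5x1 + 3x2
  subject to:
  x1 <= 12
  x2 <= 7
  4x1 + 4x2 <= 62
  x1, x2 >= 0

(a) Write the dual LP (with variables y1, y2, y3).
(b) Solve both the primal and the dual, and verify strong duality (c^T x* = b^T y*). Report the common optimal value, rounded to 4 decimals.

The standard primal-dual pair for 'max c^T x s.t. A x <= b, x >= 0' is:
  Dual:  min b^T y  s.t.  A^T y >= c,  y >= 0.

So the dual LP is:
  minimize  12y1 + 7y2 + 62y3
  subject to:
    y1 + 4y3 >= 5
    y2 + 4y3 >= 3
    y1, y2, y3 >= 0

Solving the primal: x* = (12, 3.5).
  primal value c^T x* = 70.5.
Solving the dual: y* = (2, 0, 0.75).
  dual value b^T y* = 70.5.
Strong duality: c^T x* = b^T y*. Confirmed.

70.5


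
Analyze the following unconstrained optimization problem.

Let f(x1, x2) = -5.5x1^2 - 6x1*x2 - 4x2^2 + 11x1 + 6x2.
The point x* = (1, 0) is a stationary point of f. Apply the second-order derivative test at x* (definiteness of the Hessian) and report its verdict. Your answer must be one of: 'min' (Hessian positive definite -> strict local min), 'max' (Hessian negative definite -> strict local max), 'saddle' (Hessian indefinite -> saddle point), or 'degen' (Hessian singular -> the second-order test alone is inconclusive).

Compute the Hessian H = grad^2 f:
  H = [[-11, -6], [-6, -8]]
Verify stationarity: grad f(x*) = H x* + g = (0, 0).
Eigenvalues of H: -15.6847, -3.3153.
Both eigenvalues < 0, so H is negative definite -> x* is a strict local max.

max


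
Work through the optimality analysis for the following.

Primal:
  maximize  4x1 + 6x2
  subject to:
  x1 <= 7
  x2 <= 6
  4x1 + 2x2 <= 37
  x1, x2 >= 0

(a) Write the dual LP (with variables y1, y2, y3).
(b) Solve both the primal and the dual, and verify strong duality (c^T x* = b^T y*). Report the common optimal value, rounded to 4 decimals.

The standard primal-dual pair for 'max c^T x s.t. A x <= b, x >= 0' is:
  Dual:  min b^T y  s.t.  A^T y >= c,  y >= 0.

So the dual LP is:
  minimize  7y1 + 6y2 + 37y3
  subject to:
    y1 + 4y3 >= 4
    y2 + 2y3 >= 6
    y1, y2, y3 >= 0

Solving the primal: x* = (6.25, 6).
  primal value c^T x* = 61.
Solving the dual: y* = (0, 4, 1).
  dual value b^T y* = 61.
Strong duality: c^T x* = b^T y*. Confirmed.

61


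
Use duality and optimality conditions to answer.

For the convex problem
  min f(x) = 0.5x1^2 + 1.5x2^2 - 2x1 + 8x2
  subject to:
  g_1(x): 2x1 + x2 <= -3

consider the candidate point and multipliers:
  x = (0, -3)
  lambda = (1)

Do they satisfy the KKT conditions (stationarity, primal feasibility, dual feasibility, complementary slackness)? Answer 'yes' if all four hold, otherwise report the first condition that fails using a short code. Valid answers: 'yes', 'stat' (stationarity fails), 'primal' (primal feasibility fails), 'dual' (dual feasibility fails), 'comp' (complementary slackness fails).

Gradient of f: grad f(x) = Q x + c = (-2, -1)
Constraint values g_i(x) = a_i^T x - b_i:
  g_1((0, -3)) = 0
Stationarity residual: grad f(x) + sum_i lambda_i a_i = (0, 0)
  -> stationarity OK
Primal feasibility (all g_i <= 0): OK
Dual feasibility (all lambda_i >= 0): OK
Complementary slackness (lambda_i * g_i(x) = 0 for all i): OK

Verdict: yes, KKT holds.

yes


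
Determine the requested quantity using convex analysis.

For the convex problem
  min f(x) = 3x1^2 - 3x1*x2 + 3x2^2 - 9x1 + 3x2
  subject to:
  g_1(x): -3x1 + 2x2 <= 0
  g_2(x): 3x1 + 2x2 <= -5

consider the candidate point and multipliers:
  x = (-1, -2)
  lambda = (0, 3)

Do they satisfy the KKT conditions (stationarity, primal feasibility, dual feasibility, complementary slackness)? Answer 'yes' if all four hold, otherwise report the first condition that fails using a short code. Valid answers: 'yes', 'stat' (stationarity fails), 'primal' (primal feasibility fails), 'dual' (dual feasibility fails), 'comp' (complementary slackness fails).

Gradient of f: grad f(x) = Q x + c = (-9, -6)
Constraint values g_i(x) = a_i^T x - b_i:
  g_1((-1, -2)) = -1
  g_2((-1, -2)) = -2
Stationarity residual: grad f(x) + sum_i lambda_i a_i = (0, 0)
  -> stationarity OK
Primal feasibility (all g_i <= 0): OK
Dual feasibility (all lambda_i >= 0): OK
Complementary slackness (lambda_i * g_i(x) = 0 for all i): FAILS

Verdict: the first failing condition is complementary_slackness -> comp.

comp


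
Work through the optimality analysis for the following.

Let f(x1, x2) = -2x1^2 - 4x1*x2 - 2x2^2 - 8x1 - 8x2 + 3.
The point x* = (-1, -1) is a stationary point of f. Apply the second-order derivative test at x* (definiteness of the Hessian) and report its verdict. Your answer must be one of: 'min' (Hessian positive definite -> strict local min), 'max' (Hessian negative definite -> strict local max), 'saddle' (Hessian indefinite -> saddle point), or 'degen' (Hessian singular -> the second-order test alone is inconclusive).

Compute the Hessian H = grad^2 f:
  H = [[-4, -4], [-4, -4]]
Verify stationarity: grad f(x*) = H x* + g = (0, 0).
Eigenvalues of H: -8, 0.
H has a zero eigenvalue (singular; negative semidefinite but not definite), so H is neither positive definite, negative definite, nor indefinite. The second-order test alone is inconclusive -> degen.
(Indeed, f is constant along the null direction of H through x*, so x* is not a strict local extremum.)

degen


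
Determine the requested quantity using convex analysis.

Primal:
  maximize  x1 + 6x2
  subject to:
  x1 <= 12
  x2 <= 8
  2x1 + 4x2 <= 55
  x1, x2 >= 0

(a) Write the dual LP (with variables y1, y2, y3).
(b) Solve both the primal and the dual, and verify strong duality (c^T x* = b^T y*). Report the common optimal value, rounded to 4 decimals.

The standard primal-dual pair for 'max c^T x s.t. A x <= b, x >= 0' is:
  Dual:  min b^T y  s.t.  A^T y >= c,  y >= 0.

So the dual LP is:
  minimize  12y1 + 8y2 + 55y3
  subject to:
    y1 + 2y3 >= 1
    y2 + 4y3 >= 6
    y1, y2, y3 >= 0

Solving the primal: x* = (11.5, 8).
  primal value c^T x* = 59.5.
Solving the dual: y* = (0, 4, 0.5).
  dual value b^T y* = 59.5.
Strong duality: c^T x* = b^T y*. Confirmed.

59.5
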